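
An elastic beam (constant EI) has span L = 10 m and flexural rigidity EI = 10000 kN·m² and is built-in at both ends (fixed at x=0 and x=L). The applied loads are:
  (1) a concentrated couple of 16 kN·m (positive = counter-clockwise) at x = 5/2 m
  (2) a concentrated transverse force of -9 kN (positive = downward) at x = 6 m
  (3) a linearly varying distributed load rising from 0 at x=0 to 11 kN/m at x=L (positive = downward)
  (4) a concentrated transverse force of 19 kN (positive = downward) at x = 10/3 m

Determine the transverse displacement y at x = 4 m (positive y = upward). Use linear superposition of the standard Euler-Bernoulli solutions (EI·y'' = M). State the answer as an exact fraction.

Load 1 — applied couple M₀=16 kN·m at a=5/2 m (b=L-a=15/2):
  y_1 = (R_Ax³/6 - M_Ax²/2 - M₀(x-a)²/2)/EI  [x>a] with R_A=9/5, M_A=-3 = ((9/5)·4³/6 - (-3)·4²/2 - 16·(4-(5/2))²/2)/10000 = 63/25000 m
Load 2 — point force P=-9 kN at a=6 m (b=L-a=4):
  y_2 = -Pb²x²(3aL-(3a+b)x)/(6L³EI)  [x≤a] = -(-9)·4²·4²·(3·6·10-(3·6+4)·4)/(6·10³·10000) = 276/78125 m
Load 3 — triangular load w₀=11 kN/m (0→w₀ over full span):
  y_3 = -w₀x²(L-x)²(x+2L)/(120LEI) = -11·4²·(10-4)²·(4+2·10)/(120·10·10000) = -198/15625 m
Load 4 — point force P=19 kN at a=10/3 m (b=L-a=20/3):
  y_4 = -Pa²(L-x)²(3bL-(3b+a)(L-x))/(6L³EI)  [x>a] = -19·(10/3)²·(10-4)²·(3·(20/3)·10-(3·(20/3)+(10/3))·(10-4))/(6·10³·10000) = -19/2500 m
Superposition: y = Σ y_i = -8887/625000 m ≈ -0.014219 m

y(4) = -8887/625000 m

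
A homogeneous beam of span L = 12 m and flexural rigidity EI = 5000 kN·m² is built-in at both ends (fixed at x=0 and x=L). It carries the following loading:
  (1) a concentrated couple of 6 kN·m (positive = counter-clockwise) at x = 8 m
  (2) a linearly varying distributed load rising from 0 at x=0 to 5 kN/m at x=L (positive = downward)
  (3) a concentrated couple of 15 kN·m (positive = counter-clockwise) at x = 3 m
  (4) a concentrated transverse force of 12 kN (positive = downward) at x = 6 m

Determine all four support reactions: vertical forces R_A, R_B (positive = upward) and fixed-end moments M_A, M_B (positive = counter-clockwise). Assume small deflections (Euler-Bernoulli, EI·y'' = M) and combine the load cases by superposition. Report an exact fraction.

Load 1 — applied couple M₀=6 kN·m at a=8 m (b=L-a=4):
  R_A = 6M₀ab/L³ = 6·6·8·4/12³ = 2/3 kN
  M_A = M₀b(2a-b)/L² = 6·4·(2·8-4)/12² = 2 kN·m
  R_B = -6M₀ab/L³ = -6·6·8·4/12³ = -2/3 kN
  M_B = M₀a(2b-a)/L² = 6·8·(2·4-8)/12² = 0 kN·m
Load 2 — triangular load w₀=5 kN/m (0→w₀ over full span):
  R_A = 3w₀L/20 = 3·5·12/20 = 9 kN
  M_A = w₀L²/30 = 5·12²/30 = 24 kN·m
  R_B = 7w₀L/20 = 7·5·12/20 = 21 kN
  M_B = -w₀L²/20 = -5·12²/20 = -36 kN·m
Load 3 — applied couple M₀=15 kN·m at a=3 m (b=L-a=9):
  R_A = 6M₀ab/L³ = 6·15·3·9/12³ = 45/32 kN
  M_A = M₀b(2a-b)/L² = 15·9·(2·3-9)/12² = -45/16 kN·m
  R_B = -6M₀ab/L³ = -6·15·3·9/12³ = -45/32 kN
  M_B = M₀a(2b-a)/L² = 15·3·(2·9-3)/12² = 75/16 kN·m
Load 4 — point force P=12 kN at a=6 m (b=L-a=6):
  R_A = Pb²(3a+b)/L³ = 12·6²·(3·6+6)/12³ = 6 kN
  M_A = Pab²/L² = 12·6·6²/12² = 18 kN·m
  R_B = Pa²(a+3b)/L³ = 12·6²·(6+3·6)/12³ = 6 kN
  M_B = -Pa²b/L² = -12·6²·6/12² = -18 kN·m
Superposition: R_A = 1639/96 kN, M_A = 659/16 kN·m, R_B = 2393/96 kN, M_B = -789/16 kN·m

R_A = 1639/96 kN, M_A = 659/16 kN·m, R_B = 2393/96 kN, M_B = -789/16 kN·m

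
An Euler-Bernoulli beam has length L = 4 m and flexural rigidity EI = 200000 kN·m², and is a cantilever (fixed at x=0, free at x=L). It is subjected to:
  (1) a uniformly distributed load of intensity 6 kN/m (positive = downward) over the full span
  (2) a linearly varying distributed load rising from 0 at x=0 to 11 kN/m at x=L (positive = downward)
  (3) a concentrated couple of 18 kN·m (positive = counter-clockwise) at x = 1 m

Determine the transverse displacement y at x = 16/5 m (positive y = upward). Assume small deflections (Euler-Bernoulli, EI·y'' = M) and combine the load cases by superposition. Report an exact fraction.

Load 1 — uniform load w=6 kN/m over full span:
  y_1 = -wx²(x²-4Lx+6L²)/(24EI) = -6·(16/5)²·((16/5)²-4·4·(16/5)+6·4²)/(24·200000) = -1376/1953125 m
Load 2 — triangular load w₀=11 kN/m (0→w₀ over full span):
  y_2 = (w₀Lx³/12-w₀L²x²/6-w₀x⁵/(120L))/EI = (11·4·(16/5)³/12-11·4²·(16/5)²/6-11·(16/5)⁵/(120·4))/200000 = -137632/146484375 m
Load 3 — applied couple M₀=18 kN·m at a=1 m (b=L-a=3):
  y_3 = M₀a(2x-a)/(2EI)  [x>a] = 18·1·(2·(16/5)-1)/(2·200000) = 243/1000000 m
Superposition: y = Σ y_i = -13135123/9375000000 m ≈ -0.001401 m

y(16/5) = -13135123/9375000000 m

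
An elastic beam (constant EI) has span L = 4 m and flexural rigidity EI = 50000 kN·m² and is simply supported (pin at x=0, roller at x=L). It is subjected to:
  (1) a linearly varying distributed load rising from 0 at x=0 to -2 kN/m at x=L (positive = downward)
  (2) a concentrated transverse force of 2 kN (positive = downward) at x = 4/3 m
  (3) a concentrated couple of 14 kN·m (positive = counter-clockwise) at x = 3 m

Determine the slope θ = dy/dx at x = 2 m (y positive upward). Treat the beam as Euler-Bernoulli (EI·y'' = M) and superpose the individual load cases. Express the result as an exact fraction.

Load 1 — triangular load w₀=-2 kN/m (0→w₀ over full span):
  θ_1 = -w₀(7L⁴-30L²x²+15x⁴)/(360LEI) = -(-2)·(7·4⁴-30·4²·2²+15·2⁴)/(360·4·50000) = 7/2250000 rad
Load 2 — point force P=2 kN at a=4/3 m (b=L-a=8/3):
  θ_2 = -Pa(2L²-6Lx+3x²+a²)/(6LEI)  [x>a] = -2·(4/3)·(2·4²-6·4·2+3·2²+(4/3)²)/(6·4·50000) = 1/202500 rad
Load 3 — applied couple M₀=14 kN·m at a=3 m (b=L-a=1):
  θ_3 = (M₀x²/(2L)+C₁)/EI  [x≤a] with C₁=M₀(3b²-L²)/(6L)=-91/12 = (14·2²/(2·4)+(-91/12))/50000 = -7/600000 rad
Superposition: θ = Σ θ_i = -293/81000000 rad ≈ -0.000004 rad

θ(2) = -293/81000000 rad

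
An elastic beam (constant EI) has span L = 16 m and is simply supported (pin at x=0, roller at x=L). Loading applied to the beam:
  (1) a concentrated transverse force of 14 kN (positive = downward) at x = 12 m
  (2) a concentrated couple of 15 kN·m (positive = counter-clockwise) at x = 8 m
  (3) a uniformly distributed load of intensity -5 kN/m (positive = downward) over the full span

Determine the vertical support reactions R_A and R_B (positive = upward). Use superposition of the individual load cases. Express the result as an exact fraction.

Load 1 — point force P=14 kN at a=12 m (b=L-a=4):
  R_A = Pb/L = 14·4/16 = 7/2 kN
  R_B = Pa/L = 14·12/16 = 21/2 kN
Load 2 — applied couple M₀=15 kN·m at a=8 m (b=L-a=8):
  R_A = M₀/L = 15/16 kN
  R_B = -M₀/L = -15/16 kN
Load 3 — uniform load w=-5 kN/m over full span:
  R_A = wL/2 = (-5)·16/2 = -40 kN
  R_B = wL/2 = (-5)·16/2 = -40 kN
Superposition: R_A = -569/16 kN, R_B = -487/16 kN

R_A = -569/16 kN, R_B = -487/16 kN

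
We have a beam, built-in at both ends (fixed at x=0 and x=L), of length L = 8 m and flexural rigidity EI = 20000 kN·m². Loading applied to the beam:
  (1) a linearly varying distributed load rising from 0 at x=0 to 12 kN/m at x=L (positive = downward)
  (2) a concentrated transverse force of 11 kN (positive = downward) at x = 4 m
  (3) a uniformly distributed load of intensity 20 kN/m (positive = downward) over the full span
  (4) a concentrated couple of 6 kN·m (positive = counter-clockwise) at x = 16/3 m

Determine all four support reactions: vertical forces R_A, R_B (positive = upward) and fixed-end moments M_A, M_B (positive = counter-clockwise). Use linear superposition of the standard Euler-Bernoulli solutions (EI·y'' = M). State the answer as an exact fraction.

R_A = 1009/10 kN, M_A = 2179/15 kN·m, R_B = 1181/10 kN, M_B = -2341/15 kN·m

Load 1 — triangular load w₀=12 kN/m (0→w₀ over full span):
  R_A = 3w₀L/20 = 3·12·8/20 = 72/5 kN
  M_A = w₀L²/30 = 12·8²/30 = 128/5 kN·m
  R_B = 7w₀L/20 = 7·12·8/20 = 168/5 kN
  M_B = -w₀L²/20 = -12·8²/20 = -192/5 kN·m
Load 2 — point force P=11 kN at a=4 m (b=L-a=4):
  R_A = Pb²(3a+b)/L³ = 11·4²·(3·4+4)/8³ = 11/2 kN
  M_A = Pab²/L² = 11·4·4²/8² = 11 kN·m
  R_B = Pa²(a+3b)/L³ = 11·4²·(4+3·4)/8³ = 11/2 kN
  M_B = -Pa²b/L² = -11·4²·4/8² = -11 kN·m
Load 3 — uniform load w=20 kN/m over full span:
  R_A = wL/2 = 20·8/2 = 80 kN
  M_A = wL²/12 = 20·8²/12 = 320/3 kN·m
  R_B = wL/2 = 20·8/2 = 80 kN
  M_B = -wL²/12 = -20·8²/12 = -320/3 kN·m
Load 4 — applied couple M₀=6 kN·m at a=16/3 m (b=L-a=8/3):
  R_A = 6M₀ab/L³ = 6·6·(16/3)·(8/3)/8³ = 1 kN
  M_A = M₀b(2a-b)/L² = 6·(8/3)·(2·(16/3)-(8/3))/8² = 2 kN·m
  R_B = -6M₀ab/L³ = -6·6·(16/3)·(8/3)/8³ = -1 kN
  M_B = M₀a(2b-a)/L² = 6·(16/3)·(2·(8/3)-(16/3))/8² = 0 kN·m
Superposition: R_A = 1009/10 kN, M_A = 2179/15 kN·m, R_B = 1181/10 kN, M_B = -2341/15 kN·m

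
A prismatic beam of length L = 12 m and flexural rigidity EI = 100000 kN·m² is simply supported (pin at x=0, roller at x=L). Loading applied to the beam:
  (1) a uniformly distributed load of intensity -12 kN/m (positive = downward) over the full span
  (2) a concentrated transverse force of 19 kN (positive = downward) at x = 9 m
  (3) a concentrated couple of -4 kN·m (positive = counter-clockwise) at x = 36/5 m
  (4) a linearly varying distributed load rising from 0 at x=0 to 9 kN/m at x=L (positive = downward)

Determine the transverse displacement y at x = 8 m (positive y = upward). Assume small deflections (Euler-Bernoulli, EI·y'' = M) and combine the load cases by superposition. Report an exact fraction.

y(8) = 289001/22500000 m

Load 1 — uniform load w=-12 kN/m over full span:
  y_1 = -wx(L³-2Lx²+x³)/(24EI) = -(-12)·8·(12³-2·12·8²+8³)/(24·100000) = 88/3125 m
Load 2 — point force P=19 kN at a=9 m (b=L-a=3):
  y_2 = -Pbx(L²-b²-x²)/(6LEI)  [x≤a] = -19·3·8·(12²-3²-8²)/(6·12·100000) = -1349/300000 m
Load 3 — applied couple M₀=-4 kN·m at a=36/5 m (b=L-a=24/5):
  y_3 = (M₀x³/(6L)-M₀(x-a)²/2+C₁x)/EI  [x>a] with C₁=M₀(3b²-L²)/(6L)=104/25 = ((-4)·8³/(6·12)-(-4)·(8-(36/5))²/2+(104/25)·8)/100000 = 43/703125 m
Load 4 — triangular load w₀=9 kN/m (0→w₀ over full span):
  y_4 = -w₀x(7L⁴-10L²x²+3x⁴)/(360LEI) = -9·8·(7·12⁴-10·12²·8²+3·8⁴)/(360·12·100000) = -34/3125 m
Superposition: y = Σ y_i = 289001/22500000 m ≈ 0.012844 m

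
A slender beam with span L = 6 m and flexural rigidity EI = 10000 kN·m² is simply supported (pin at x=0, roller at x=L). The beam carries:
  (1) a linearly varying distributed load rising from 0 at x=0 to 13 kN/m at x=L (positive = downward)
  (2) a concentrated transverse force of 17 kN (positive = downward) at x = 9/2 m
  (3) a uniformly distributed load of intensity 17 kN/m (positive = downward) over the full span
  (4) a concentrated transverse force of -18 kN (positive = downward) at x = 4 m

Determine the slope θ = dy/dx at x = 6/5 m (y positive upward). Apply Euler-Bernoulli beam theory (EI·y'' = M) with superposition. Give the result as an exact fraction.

θ(6/5) = -3195389/200000000 rad

Load 1 — triangular load w₀=13 kN/m (0→w₀ over full span):
  θ_1 = -w₀(7L⁴-30L²x²+15x⁴)/(360LEI) = -13·(7·6⁴-30·6²·(6/5)²+15·(6/5)⁴)/(360·6·10000) = -3549/781250 rad
Load 2 — point force P=17 kN at a=9/2 m (b=L-a=3/2):
  θ_2 = -Pb(L²-b²-3x²)/(6LEI)  [x≤a] = -17·(3/2)·(6²-(3/2)²-3·(6/5)²)/(6·6·10000) = -16677/8000000 rad
Load 3 — uniform load w=17 kN/m over full span:
  θ_3 = -w(L³-6Lx²+4x³)/(24EI) = -17·(6³-6·6·(6/5)²+4·(6/5)³)/(24·10000) = -15147/1250000 rad
Load 4 — point force P=-18 kN at a=4 m (b=L-a=2):
  θ_4 = -Pb(L²-b²-3x²)/(6LEI)  [x≤a] = -(-18)·2·(6²-2²-3·(6/5)²)/(6·6·10000) = 173/62500 rad
Superposition: θ = Σ θ_i = -3195389/200000000 rad ≈ -0.015977 rad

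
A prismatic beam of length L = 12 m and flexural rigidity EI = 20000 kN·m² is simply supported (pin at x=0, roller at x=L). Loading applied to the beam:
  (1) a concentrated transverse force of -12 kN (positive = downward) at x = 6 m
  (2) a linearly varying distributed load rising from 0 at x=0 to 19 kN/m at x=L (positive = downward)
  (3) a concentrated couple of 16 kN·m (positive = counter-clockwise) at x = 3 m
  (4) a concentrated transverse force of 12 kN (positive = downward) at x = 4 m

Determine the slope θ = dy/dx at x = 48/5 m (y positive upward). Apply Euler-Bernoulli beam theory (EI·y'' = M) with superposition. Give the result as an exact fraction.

Load 1 — point force P=-12 kN at a=6 m (b=L-a=6):
  θ_1 = -Pa(2L²-6Lx+3x²+a²)/(6LEI)  [x>a] = -(-12)·6·(2·12²-6·12·(48/5)+3·(48/5)²+6²)/(6·12·20000) = -567/125000 rad
Load 2 — triangular load w₀=19 kN/m (0→w₀ over full span):
  θ_2 = -w₀(7L⁴-30L²x²+15x⁴)/(360LEI) = -19·(7·12⁴-30·12²·(48/5)²+15·(48/5)⁴)/(360·12·20000) = 43149/1562500 rad
Load 3 — applied couple M₀=16 kN·m at a=3 m (b=L-a=9):
  θ_3 = (M₀x²/(2L)-M₀(x-a)+C₁)/EI  [x>a] with C₁=M₀(3b²-L²)/(6L)=22 = (16·(48/5)²/(2·12)-16·((48/5)-3)+22)/20000 = -277/250000 rad
Load 4 — point force P=12 kN at a=4 m (b=L-a=8):
  θ_4 = -Pa(2L²-6Lx+3x²+a²)/(6LEI)  [x>a] = -12·4·(2·12²-6·12·(48/5)+3·(48/5)²+4²)/(6·12·20000) = 173/46875 rad
Superposition: θ = Σ θ_i = 481163/18750000 rad ≈ 0.025662 rad

θ(48/5) = 481163/18750000 rad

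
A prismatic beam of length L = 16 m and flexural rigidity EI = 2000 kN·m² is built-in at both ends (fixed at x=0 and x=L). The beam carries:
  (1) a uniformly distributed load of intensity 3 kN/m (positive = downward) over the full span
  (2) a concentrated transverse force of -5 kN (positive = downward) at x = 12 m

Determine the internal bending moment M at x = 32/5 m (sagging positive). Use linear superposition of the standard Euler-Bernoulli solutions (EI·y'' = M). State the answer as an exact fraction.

Load 1 — uniform load w=3 kN/m over full span:
  M_1 = wLx/2 - wL²/12 - wx²/2 = 3·16·(32/5)/2 - 3·16²/12 - 3·(32/5)²/2 = 704/25 kN·m
Load 2 — point force P=-5 kN at a=12 m (b=L-a=4):
  M_2 = Pb²(3a+b)x/L³ - Pab²/L²  [x≤a] = (-5)·4²·(3·12+4)·(32/5)/16³ - (-5)·12·4²/16² = -5/4 kN·m
Superposition: M = Σ M_i = 2691/100 kN·m ≈ 26.910000 kN·m

M(32/5) = 2691/100 kN·m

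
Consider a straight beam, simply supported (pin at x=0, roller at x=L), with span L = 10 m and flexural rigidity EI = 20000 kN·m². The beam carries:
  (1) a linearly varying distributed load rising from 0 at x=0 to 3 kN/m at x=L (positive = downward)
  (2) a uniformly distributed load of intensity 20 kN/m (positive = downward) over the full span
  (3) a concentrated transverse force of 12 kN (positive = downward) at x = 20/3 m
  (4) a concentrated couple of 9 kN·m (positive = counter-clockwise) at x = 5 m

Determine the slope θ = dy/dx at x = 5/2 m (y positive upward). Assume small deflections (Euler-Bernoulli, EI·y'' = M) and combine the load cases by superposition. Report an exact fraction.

θ(5/2) = -917651/27648000 rad

Load 1 — triangular load w₀=3 kN/m (0→w₀ over full span):
  θ_1 = -w₀(7L⁴-30L²x²+15x⁴)/(360LEI) = -3·(7·10⁴-30·10²·(5/2)²+15·(5/2)⁴)/(360·10·20000) = -1327/614400 rad
Load 2 — uniform load w=20 kN/m over full span:
  θ_2 = -w(L³-6Lx²+4x³)/(24EI) = -20·(10³-6·10·(5/2)²+4·(5/2)³)/(24·20000) = -11/384 rad
Load 3 — point force P=12 kN at a=20/3 m (b=L-a=10/3):
  θ_3 = -Pb(L²-b²-3x²)/(6LEI)  [x≤a] = -12·(10/3)·(10²-(10/3)²-3·(5/2)²)/(6·10·20000) = -101/43200 rad
Load 4 — applied couple M₀=9 kN·m at a=5 m (b=L-a=5):
  θ_4 = (M₀x²/(2L)+C₁)/EI  [x≤a] with C₁=M₀(3b²-L²)/(6L)=-15/4 = (9·(5/2)²/(2·10)+(-15/4))/20000 = -3/64000 rad
Superposition: θ = Σ θ_i = -917651/27648000 rad ≈ -0.033191 rad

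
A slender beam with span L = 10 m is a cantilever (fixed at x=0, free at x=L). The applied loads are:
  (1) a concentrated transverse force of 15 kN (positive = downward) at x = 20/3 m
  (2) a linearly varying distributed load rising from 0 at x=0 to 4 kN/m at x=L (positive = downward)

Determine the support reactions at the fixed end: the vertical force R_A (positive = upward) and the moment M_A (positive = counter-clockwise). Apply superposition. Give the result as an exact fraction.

R_A = 35 kN, M_A = 700/3 kN·m

Load 1 — point force P=15 kN at a=20/3 m (b=L-a=10/3):
  R_A = P = 15 kN
  M_A = Pa = 15·(20/3) = 100 kN·m
Load 2 — triangular load w₀=4 kN/m (0→w₀ over full span):
  R_A = w₀L/2 = 4·10/2 = 20 kN
  M_A = w₀L²/3 = 4·10²/3 = 400/3 kN·m
Superposition: R_A = 35 kN, M_A = 700/3 kN·m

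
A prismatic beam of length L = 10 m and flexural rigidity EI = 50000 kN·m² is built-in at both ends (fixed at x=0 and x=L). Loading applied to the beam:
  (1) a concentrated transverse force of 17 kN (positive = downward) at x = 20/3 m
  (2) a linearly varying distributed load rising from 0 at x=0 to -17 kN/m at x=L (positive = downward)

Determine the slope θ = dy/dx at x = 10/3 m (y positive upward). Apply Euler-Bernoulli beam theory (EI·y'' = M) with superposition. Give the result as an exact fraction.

Load 1 — point force P=17 kN at a=20/3 m (b=L-a=10/3):
  θ_1 = -Pb²x(2aL-(3a+b)x)/(2L³EI)  [x≤a] = -17·(10/3)²·(10/3)·(2·(20/3)·10-(3·(20/3)+(10/3))·(10/3))/(2·10³·50000) = -17/48600 rad
Load 2 — triangular load w₀=-17 kN/m (0→w₀ over full span):
  θ_2 = -w₀(2x(L-x)(L-2x)(x+2L)+x²(L-x)²)/(120LEI) = -(-17)·(2·(10/3)·(10-(10/3))·(10-2·(10/3))·((10/3)+2·10)+(10/3)²·(10-(10/3))²)/(120·10·50000) = 34/30375 rad
Superposition: θ = Σ θ_i = 187/243000 rad ≈ 0.000770 rad

θ(10/3) = 187/243000 rad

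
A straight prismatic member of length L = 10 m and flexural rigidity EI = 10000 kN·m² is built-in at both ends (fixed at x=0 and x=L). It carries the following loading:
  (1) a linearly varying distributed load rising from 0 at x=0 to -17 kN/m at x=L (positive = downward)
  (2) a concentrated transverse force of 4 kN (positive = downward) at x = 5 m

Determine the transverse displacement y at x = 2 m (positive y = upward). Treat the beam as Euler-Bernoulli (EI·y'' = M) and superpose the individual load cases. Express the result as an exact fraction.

Load 1 — triangular load w₀=-17 kN/m (0→w₀ over full span):
  y_1 = -w₀x²(L-x)²(x+2L)/(120LEI) = -(-17)·2²·(10-2)²·(2+2·10)/(120·10·10000) = 374/46875 m
Load 2 — point force P=4 kN at a=5 m (b=L-a=5):
  y_2 = -Pb²x²(3aL-(3a+b)x)/(6L³EI)  [x≤a] = -4·5²·2²·(3·5·10-(3·5+5)·2)/(6·10³·10000) = -11/15000 m
Superposition: y = Σ y_i = 2717/375000 m ≈ 0.007245 m

y(2) = 2717/375000 m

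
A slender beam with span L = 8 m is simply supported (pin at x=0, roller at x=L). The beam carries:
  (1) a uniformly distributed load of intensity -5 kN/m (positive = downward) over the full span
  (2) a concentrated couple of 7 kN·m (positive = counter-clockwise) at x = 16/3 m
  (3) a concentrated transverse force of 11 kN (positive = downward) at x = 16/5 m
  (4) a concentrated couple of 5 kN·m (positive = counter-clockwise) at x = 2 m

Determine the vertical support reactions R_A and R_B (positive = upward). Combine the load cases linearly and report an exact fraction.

Load 1 — uniform load w=-5 kN/m over full span:
  R_A = wL/2 = (-5)·8/2 = -20 kN
  R_B = wL/2 = (-5)·8/2 = -20 kN
Load 2 — applied couple M₀=7 kN·m at a=16/3 m (b=L-a=8/3):
  R_A = M₀/L = 7/8 kN
  R_B = -M₀/L = -7/8 kN
Load 3 — point force P=11 kN at a=16/5 m (b=L-a=24/5):
  R_A = Pb/L = 11·(24/5)/8 = 33/5 kN
  R_B = Pa/L = 11·(16/5)/8 = 22/5 kN
Load 4 — applied couple M₀=5 kN·m at a=2 m (b=L-a=6):
  R_A = M₀/L = 5/8 kN
  R_B = -M₀/L = -5/8 kN
Superposition: R_A = -119/10 kN, R_B = -171/10 kN

R_A = -119/10 kN, R_B = -171/10 kN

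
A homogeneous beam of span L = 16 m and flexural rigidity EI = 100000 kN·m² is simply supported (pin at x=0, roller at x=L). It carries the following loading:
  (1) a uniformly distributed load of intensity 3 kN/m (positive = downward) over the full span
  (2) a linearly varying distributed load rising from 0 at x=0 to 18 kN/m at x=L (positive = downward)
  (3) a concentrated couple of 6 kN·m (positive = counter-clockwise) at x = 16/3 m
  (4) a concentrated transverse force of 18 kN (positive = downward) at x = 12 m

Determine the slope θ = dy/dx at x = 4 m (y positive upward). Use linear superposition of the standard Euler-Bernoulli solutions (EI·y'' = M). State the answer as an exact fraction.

Load 1 — uniform load w=3 kN/m over full span:
  θ_1 = -w(L³-6Lx²+4x³)/(24EI) = -3·(16³-6·16·4²+4·4³)/(24·100000) = -11/3125 rad
Load 2 — triangular load w₀=18 kN/m (0→w₀ over full span):
  θ_2 = -w₀(7L⁴-30L²x²+15x⁴)/(360LEI) = -18·(7·16⁴-30·16²·4²+15·4⁴)/(360·16·100000) = -1327/125000 rad
Load 3 — applied couple M₀=6 kN·m at a=16/3 m (b=L-a=32/3):
  θ_3 = (M₀x²/(2L)+C₁)/EI  [x≤a] with C₁=M₀(3b²-L²)/(6L)=16/3 = (6·4²/(2·16)+(16/3))/100000 = 1/12000 rad
Load 4 — point force P=18 kN at a=12 m (b=L-a=4):
  θ_4 = -Pb(L²-b²-3x²)/(6LEI)  [x≤a] = -18·4·(16²-4²-3·4²)/(6·16·100000) = -9/6250 rad
Superposition: θ = Σ θ_i = -23239/1500000 rad ≈ -0.015493 rad

θ(4) = -23239/1500000 rad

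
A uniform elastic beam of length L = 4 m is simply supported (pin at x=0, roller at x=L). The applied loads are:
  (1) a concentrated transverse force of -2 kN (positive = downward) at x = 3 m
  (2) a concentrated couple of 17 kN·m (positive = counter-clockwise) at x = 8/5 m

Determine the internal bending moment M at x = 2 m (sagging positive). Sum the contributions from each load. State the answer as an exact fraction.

Load 1 — point force P=-2 kN at a=3 m (b=L-a=1):
  M_1 = Pbx/L  [x≤a] = (-2)·1·2/4 = -1 kN·m
Load 2 — applied couple M₀=17 kN·m at a=8/5 m (b=L-a=12/5):
  M_2 = M₀x/L - M₀  [x>a] = 17·2/4 - 17 = -17/2 kN·m
Superposition: M = Σ M_i = -19/2 kN·m ≈ -9.500000 kN·m

M(2) = -19/2 kN·m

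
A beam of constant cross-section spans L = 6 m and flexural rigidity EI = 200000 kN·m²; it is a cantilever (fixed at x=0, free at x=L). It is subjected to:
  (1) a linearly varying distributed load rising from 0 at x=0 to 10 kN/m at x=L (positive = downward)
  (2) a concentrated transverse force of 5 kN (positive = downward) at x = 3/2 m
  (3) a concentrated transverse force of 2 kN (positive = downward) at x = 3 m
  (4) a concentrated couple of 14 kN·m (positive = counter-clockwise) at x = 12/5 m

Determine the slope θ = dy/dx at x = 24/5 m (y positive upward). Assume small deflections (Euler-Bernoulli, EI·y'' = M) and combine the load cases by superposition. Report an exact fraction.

Load 1 — triangular load w₀=10 kN/m (0→w₀ over full span):
  θ_1 = (w₀Lx²/4-w₀L²x/3-w₀x⁴/(24L))/EI = (10·6·(24/5)²/4-10·6²·(24/5)/3-10·(24/5)⁴/(24·6))/200000 = -522/390625 rad
Load 2 — point force P=5 kN at a=3/2 m (b=L-a=9/2):
  θ_2 = -Pa²/(2EI)  [x>a] = -5·(3/2)²/(2·200000) = -9/320000 rad
Load 3 — point force P=2 kN at a=3 m (b=L-a=3):
  θ_3 = -Pa²/(2EI)  [x>a] = -2·3²/(2·200000) = -9/200000 rad
Load 4 — applied couple M₀=14 kN·m at a=12/5 m (b=L-a=18/5):
  θ_4 = M₀a/EI  [x>a] = 14·(12/5)/200000 = 21/125000 rad
Superposition: θ = Σ θ_i = -248289/200000000 rad ≈ -0.001241 rad

θ(24/5) = -248289/200000000 rad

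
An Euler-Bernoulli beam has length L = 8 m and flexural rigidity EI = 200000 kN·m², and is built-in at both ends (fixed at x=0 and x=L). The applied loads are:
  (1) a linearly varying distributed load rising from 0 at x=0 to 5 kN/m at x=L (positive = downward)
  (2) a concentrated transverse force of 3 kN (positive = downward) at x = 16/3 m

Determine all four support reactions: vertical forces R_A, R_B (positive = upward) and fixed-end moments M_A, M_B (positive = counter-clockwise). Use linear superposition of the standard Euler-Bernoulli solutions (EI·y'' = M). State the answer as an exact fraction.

Load 1 — triangular load w₀=5 kN/m (0→w₀ over full span):
  R_A = 3w₀L/20 = 3·5·8/20 = 6 kN
  M_A = w₀L²/30 = 5·8²/30 = 32/3 kN·m
  R_B = 7w₀L/20 = 7·5·8/20 = 14 kN
  M_B = -w₀L²/20 = -5·8²/20 = -16 kN·m
Load 2 — point force P=3 kN at a=16/3 m (b=L-a=8/3):
  R_A = Pb²(3a+b)/L³ = 3·(8/3)²·(3·(16/3)+(8/3))/8³ = 7/9 kN
  M_A = Pab²/L² = 3·(16/3)·(8/3)²/8² = 16/9 kN·m
  R_B = Pa²(a+3b)/L³ = 3·(16/3)²·((16/3)+3·(8/3))/8³ = 20/9 kN
  M_B = -Pa²b/L² = -3·(16/3)²·(8/3)/8² = -32/9 kN·m
Superposition: R_A = 61/9 kN, M_A = 112/9 kN·m, R_B = 146/9 kN, M_B = -176/9 kN·m

R_A = 61/9 kN, M_A = 112/9 kN·m, R_B = 146/9 kN, M_B = -176/9 kN·m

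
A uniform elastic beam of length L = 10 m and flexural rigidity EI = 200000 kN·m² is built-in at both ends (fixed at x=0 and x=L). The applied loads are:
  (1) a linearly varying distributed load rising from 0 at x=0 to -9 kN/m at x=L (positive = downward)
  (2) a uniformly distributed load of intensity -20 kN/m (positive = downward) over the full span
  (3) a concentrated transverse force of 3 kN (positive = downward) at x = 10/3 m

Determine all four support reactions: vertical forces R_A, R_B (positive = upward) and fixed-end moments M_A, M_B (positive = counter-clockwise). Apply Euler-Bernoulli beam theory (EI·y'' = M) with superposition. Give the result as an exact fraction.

Load 1 — triangular load w₀=-9 kN/m (0→w₀ over full span):
  R_A = 3w₀L/20 = 3·(-9)·10/20 = -27/2 kN
  M_A = w₀L²/30 = (-9)·10²/30 = -30 kN·m
  R_B = 7w₀L/20 = 7·(-9)·10/20 = -63/2 kN
  M_B = -w₀L²/20 = -(-9)·10²/20 = 45 kN·m
Load 2 — uniform load w=-20 kN/m over full span:
  R_A = wL/2 = (-20)·10/2 = -100 kN
  M_A = wL²/12 = (-20)·10²/12 = -500/3 kN·m
  R_B = wL/2 = (-20)·10/2 = -100 kN
  M_B = -wL²/12 = -(-20)·10²/12 = 500/3 kN·m
Load 3 — point force P=3 kN at a=10/3 m (b=L-a=20/3):
  R_A = Pb²(3a+b)/L³ = 3·(20/3)²·(3·(10/3)+(20/3))/10³ = 20/9 kN
  M_A = Pab²/L² = 3·(10/3)·(20/3)²/10² = 40/9 kN·m
  R_B = Pa²(a+3b)/L³ = 3·(10/3)²·((10/3)+3·(20/3))/10³ = 7/9 kN
  M_B = -Pa²b/L² = -3·(10/3)²·(20/3)/10² = -20/9 kN·m
Superposition: R_A = -2003/18 kN, M_A = -1730/9 kN·m, R_B = -2353/18 kN, M_B = 1885/9 kN·m

R_A = -2003/18 kN, M_A = -1730/9 kN·m, R_B = -2353/18 kN, M_B = 1885/9 kN·m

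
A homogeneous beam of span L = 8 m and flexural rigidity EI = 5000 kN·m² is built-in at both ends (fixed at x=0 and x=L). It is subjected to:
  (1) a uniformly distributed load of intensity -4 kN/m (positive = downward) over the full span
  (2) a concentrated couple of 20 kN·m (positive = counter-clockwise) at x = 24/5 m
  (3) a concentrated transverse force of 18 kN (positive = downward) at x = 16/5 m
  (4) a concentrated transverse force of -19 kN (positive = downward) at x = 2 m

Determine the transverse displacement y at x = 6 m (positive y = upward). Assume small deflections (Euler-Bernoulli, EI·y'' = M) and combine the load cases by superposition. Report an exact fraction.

y(6) = 1811/600000 m

Load 1 — uniform load w=-4 kN/m over full span:
  y_1 = -wx²(L-x)²/(24EI) = -(-4)·6²·(8-6)²/(24·5000) = 3/625 m
Load 2 — applied couple M₀=20 kN·m at a=24/5 m (b=L-a=16/5):
  y_2 = (R_Ax³/6 - M_Ax²/2 - M₀(x-a)²/2)/EI  [x>a] with R_A=18/5, M_A=32/5 = ((18/5)·6³/6 - (32/5)·6²/2 - 20·(6-(24/5))²/2)/5000 = 0 m
Load 3 — point force P=18 kN at a=16/5 m (b=L-a=24/5):
  y_3 = -Pa²(L-x)²(3bL-(3b+a)(L-x))/(6L³EI)  [x>a] = -18·(16/5)²·(8-6)²·(3·(24/5)·8-(3·(24/5)+(16/5))·(8-6))/(6·8³·5000) = -12/3125 m
Load 4 — point force P=-19 kN at a=2 m (b=L-a=6):
  y_4 = -Pa²(L-x)²(3bL-(3b+a)(L-x))/(6L³EI)  [x>a] = -(-19)·2²·(8-6)²·(3·6·8-(3·6+2)·(8-6))/(6·8³·5000) = 247/120000 m
Superposition: y = Σ y_i = 1811/600000 m ≈ 0.003018 m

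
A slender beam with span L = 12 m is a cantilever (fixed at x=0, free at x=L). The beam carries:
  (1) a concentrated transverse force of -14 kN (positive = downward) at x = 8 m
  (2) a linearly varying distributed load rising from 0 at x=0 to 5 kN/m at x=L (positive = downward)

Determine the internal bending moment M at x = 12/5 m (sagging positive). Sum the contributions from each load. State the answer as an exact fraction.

Load 1 — point force P=-14 kN at a=8 m (b=L-a=4):
  M_1 = -P(a-x)  [x≤a] = -(-14)·(8-(12/5)) = 392/5 kN·m
Load 2 — triangular load w₀=5 kN/m (0→w₀ over full span):
  M_2 = w₀Lx/2 - w₀L²/3 - w₀x³/(6L) = 5·12·(12/5)/2 - 5·12²/3 - 5·(12/5)³/(6·12) = -4224/25 kN·m
Superposition: M = Σ M_i = -2264/25 kN·m ≈ -90.560000 kN·m

M(12/5) = -2264/25 kN·m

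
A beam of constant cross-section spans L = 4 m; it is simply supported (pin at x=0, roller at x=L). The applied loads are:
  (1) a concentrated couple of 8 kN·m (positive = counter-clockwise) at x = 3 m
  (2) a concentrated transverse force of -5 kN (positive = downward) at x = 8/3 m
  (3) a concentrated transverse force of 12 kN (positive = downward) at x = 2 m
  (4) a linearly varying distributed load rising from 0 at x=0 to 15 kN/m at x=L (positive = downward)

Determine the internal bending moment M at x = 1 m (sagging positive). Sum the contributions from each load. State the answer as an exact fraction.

M(1) = 377/24 kN·m

Load 1 — applied couple M₀=8 kN·m at a=3 m (b=L-a=1):
  M_1 = M₀x/L  [x≤a] = 8·1/4 = 2 kN·m
Load 2 — point force P=-5 kN at a=8/3 m (b=L-a=4/3):
  M_2 = Pbx/L  [x≤a] = (-5)·(4/3)·1/4 = -5/3 kN·m
Load 3 — point force P=12 kN at a=2 m (b=L-a=2):
  M_3 = Pbx/L  [x≤a] = 12·2·1/4 = 6 kN·m
Load 4 — triangular load w₀=15 kN/m (0→w₀ over full span):
  M_4 = w₀Lx/6 - w₀x³/(6L) = 15·4·1/6 - 15·1³/(6·4) = 75/8 kN·m
Superposition: M = Σ M_i = 377/24 kN·m ≈ 15.708333 kN·m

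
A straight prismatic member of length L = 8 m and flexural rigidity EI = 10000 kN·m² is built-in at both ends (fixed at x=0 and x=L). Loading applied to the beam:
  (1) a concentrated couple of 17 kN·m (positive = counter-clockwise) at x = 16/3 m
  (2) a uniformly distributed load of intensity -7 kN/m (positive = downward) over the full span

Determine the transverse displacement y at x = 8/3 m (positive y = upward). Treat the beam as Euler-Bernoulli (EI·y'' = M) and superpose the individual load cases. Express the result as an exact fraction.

y(8/3) = 242/50625 m

Load 1 — applied couple M₀=17 kN·m at a=16/3 m (b=L-a=8/3):
  y_1 = (R_Ax³/6 - M_Ax²/2)/EI  [x≤a] with R_A=17/6, M_A=17/3 = ((17/6)·(8/3)³/6 - (17/3)·(8/3)²/2)/10000 = -34/30375 m
Load 2 — uniform load w=-7 kN/m over full span:
  y_2 = -wx²(L-x)²/(24EI) = -(-7)·(8/3)²·(8-(8/3))²/(24·10000) = 896/151875 m
Superposition: y = Σ y_i = 242/50625 m ≈ 0.004780 m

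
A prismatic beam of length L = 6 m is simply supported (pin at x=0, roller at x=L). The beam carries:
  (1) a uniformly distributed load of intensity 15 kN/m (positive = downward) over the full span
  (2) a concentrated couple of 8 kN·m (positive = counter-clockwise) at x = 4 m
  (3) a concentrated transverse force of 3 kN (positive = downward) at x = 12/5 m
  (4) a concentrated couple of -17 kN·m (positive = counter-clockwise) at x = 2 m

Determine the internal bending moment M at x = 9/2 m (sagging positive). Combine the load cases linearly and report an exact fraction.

M(9/2) = 2187/40 kN·m

Load 1 — uniform load w=15 kN/m over full span:
  M_1 = wx(L-x)/2 = 15·(9/2)·(6-(9/2))/2 = 405/8 kN·m
Load 2 — applied couple M₀=8 kN·m at a=4 m (b=L-a=2):
  M_2 = M₀x/L - M₀  [x>a] = 8·(9/2)/6 - 8 = -2 kN·m
Load 3 — point force P=3 kN at a=12/5 m (b=L-a=18/5):
  M_3 = Pa(L-x)/L  [x>a] = 3·(12/5)·(6-(9/2))/6 = 9/5 kN·m
Load 4 — applied couple M₀=-17 kN·m at a=2 m (b=L-a=4):
  M_4 = M₀x/L - M₀  [x>a] = (-17)·(9/2)/6 - (-17) = 17/4 kN·m
Superposition: M = Σ M_i = 2187/40 kN·m ≈ 54.675000 kN·m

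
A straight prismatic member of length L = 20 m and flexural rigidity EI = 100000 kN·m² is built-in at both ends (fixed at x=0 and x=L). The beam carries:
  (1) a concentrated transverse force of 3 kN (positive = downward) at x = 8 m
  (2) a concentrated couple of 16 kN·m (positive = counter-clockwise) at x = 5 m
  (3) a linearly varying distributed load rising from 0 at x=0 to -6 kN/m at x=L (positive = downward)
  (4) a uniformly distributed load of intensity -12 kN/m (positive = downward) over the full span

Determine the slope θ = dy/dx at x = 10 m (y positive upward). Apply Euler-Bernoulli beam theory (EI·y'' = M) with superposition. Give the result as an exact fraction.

θ(10) = 31/125000 rad

Load 1 — point force P=3 kN at a=8 m (b=L-a=12):
  θ_1 = Pa²(L-x)(2bL-(3b+a)(L-x))/(2L³EI)  [x>a] = 3·8²·(20-10)·(2·12·20-(3·12+8)·(20-10))/(2·20³·100000) = 3/62500 rad
Load 2 — applied couple M₀=16 kN·m at a=5 m (b=L-a=15):
  θ_2 = (R_Ax²/2 - M_Ax - M₀(x-a))/EI  [x>a] with R_A=9/10, M_A=-3 = ((9/10)·10²/2 - (-3)·10 - 16·(10-5))/100000 = -1/20000 rad
Load 3 — triangular load w₀=-6 kN/m (0→w₀ over full span):
  θ_3 = -w₀(2x(L-x)(L-2x)(x+2L)+x²(L-x)²)/(120LEI) = -(-6)·(2·10·(20-10)·(20-2·10)·(10+2·20)+10²·(20-10)²)/(120·20·100000) = 1/4000 rad
Load 4 — uniform load w=-12 kN/m over full span:
  θ_4 = -wx(L-x)(L-2x)/(12EI) = -(-12)·10·(20-10)·(20-2·10)/(12·100000) = 0 rad
Superposition: θ = Σ θ_i = 31/125000 rad ≈ 0.000248 rad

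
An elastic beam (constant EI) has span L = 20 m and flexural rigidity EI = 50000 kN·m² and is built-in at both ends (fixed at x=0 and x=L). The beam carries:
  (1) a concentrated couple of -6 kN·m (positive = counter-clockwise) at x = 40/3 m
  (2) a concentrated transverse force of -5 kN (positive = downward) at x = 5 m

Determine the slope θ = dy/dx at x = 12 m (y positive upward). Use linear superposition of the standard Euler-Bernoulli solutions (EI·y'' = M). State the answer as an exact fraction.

Load 1 — applied couple M₀=-6 kN·m at a=40/3 m (b=L-a=20/3):
  θ_1 = (R_Ax²/2 - M_Ax)/EI  [x≤a] with R_A=-2/5, M_A=-2 = ((-2/5)·12²/2 - (-2)·12)/50000 = -3/31250 rad
Load 2 — point force P=-5 kN at a=5 m (b=L-a=15):
  θ_2 = Pa²(L-x)(2bL-(3b+a)(L-x))/(2L³EI)  [x>a] = (-5)·5²·(20-12)·(2·15·20-(3·15+5)·(20-12))/(2·20³·50000) = -1/4000 rad
Superposition: θ = Σ θ_i = -173/500000 rad ≈ -0.000346 rad

θ(12) = -173/500000 rad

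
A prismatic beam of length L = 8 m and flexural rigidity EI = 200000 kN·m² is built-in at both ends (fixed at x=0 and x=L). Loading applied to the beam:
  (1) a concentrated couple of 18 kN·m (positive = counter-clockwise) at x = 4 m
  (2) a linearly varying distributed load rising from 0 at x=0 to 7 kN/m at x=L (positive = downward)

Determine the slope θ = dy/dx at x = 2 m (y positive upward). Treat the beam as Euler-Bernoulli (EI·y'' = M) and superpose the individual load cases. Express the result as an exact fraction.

Load 1 — applied couple M₀=18 kN·m at a=4 m (b=L-a=4):
  θ_1 = (R_Ax²/2 - M_Ax)/EI  [x≤a] with R_A=27/8, M_A=9/2 = ((27/8)·2²/2 - (9/2)·2)/200000 = -9/800000 rad
Load 2 — triangular load w₀=7 kN/m (0→w₀ over full span):
  θ_2 = -w₀(2x(L-x)(L-2x)(x+2L)+x²(L-x)²)/(120LEI) = -7·(2·2·(8-2)·(8-2·2)·(2+2·8)+2²·(8-2)²)/(120·8·200000) = -273/4000000 rad
Superposition: θ = Σ θ_i = -159/2000000 rad ≈ -0.000079 rad

θ(2) = -159/2000000 rad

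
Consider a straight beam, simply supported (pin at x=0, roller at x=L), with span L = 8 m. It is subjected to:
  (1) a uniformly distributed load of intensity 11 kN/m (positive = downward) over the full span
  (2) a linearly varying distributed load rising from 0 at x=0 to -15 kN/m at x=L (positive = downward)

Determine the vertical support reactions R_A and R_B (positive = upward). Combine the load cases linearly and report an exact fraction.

R_A = 24 kN, R_B = 4 kN

Load 1 — uniform load w=11 kN/m over full span:
  R_A = wL/2 = 11·8/2 = 44 kN
  R_B = wL/2 = 11·8/2 = 44 kN
Load 2 — triangular load w₀=-15 kN/m (0→w₀ over full span):
  R_A = w₀L/6 = (-15)·8/6 = -20 kN
  R_B = w₀L/3 = (-15)·8/3 = -40 kN
Superposition: R_A = 24 kN, R_B = 4 kN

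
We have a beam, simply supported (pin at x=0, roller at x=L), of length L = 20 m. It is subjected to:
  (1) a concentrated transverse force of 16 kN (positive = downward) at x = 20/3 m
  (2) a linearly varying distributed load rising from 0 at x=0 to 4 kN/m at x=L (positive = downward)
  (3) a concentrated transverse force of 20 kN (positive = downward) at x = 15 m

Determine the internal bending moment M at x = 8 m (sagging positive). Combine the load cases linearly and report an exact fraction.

M(8) = 968/5 kN·m

Load 1 — point force P=16 kN at a=20/3 m (b=L-a=40/3):
  M_1 = Pa(L-x)/L  [x>a] = 16·(20/3)·(20-8)/20 = 64 kN·m
Load 2 — triangular load w₀=4 kN/m (0→w₀ over full span):
  M_2 = w₀Lx/6 - w₀x³/(6L) = 4·20·8/6 - 4·8³/(6·20) = 448/5 kN·m
Load 3 — point force P=20 kN at a=15 m (b=L-a=5):
  M_3 = Pbx/L  [x≤a] = 20·5·8/20 = 40 kN·m
Superposition: M = Σ M_i = 968/5 kN·m ≈ 193.600000 kN·m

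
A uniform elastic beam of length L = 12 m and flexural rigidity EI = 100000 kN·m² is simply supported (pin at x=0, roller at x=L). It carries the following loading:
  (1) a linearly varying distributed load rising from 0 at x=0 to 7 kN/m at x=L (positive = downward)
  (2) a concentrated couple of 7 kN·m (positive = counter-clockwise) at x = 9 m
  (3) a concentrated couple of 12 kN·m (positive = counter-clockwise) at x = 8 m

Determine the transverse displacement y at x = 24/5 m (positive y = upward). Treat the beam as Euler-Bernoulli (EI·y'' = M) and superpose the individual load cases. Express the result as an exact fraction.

y(24/5) = -15398661/1562500000 m

Load 1 — triangular load w₀=7 kN/m (0→w₀ over full span):
  y_1 = -w₀x(7L⁴-10L²x²+3x⁴)/(360LEI) = -7·(24/5)·(7·12⁴-10·12²·(24/5)²+3·(24/5)⁴)/(360·12·100000) = -431298/48828125 m
Load 2 — applied couple M₀=7 kN·m at a=9 m (b=L-a=3):
  y_2 = (M₀x³/(6L)+C₁x)/EI  [x≤a] with C₁=M₀(3b²-L²)/(6L)=-91/8 = (7·(24/5)³/(6·12)+(-91/8)·(24/5))/100000 = -5481/12500000 m
Load 3 — applied couple M₀=12 kN·m at a=8 m (b=L-a=4):
  y_3 = (M₀x³/(6L)+C₁x)/EI  [x≤a] with C₁=M₀(3b²-L²)/(6L)=-16 = (12·(24/5)³/(6·12)+(-16)·(24/5))/100000 = -228/390625 m
Superposition: y = Σ y_i = -15398661/1562500000 m ≈ -0.009855 m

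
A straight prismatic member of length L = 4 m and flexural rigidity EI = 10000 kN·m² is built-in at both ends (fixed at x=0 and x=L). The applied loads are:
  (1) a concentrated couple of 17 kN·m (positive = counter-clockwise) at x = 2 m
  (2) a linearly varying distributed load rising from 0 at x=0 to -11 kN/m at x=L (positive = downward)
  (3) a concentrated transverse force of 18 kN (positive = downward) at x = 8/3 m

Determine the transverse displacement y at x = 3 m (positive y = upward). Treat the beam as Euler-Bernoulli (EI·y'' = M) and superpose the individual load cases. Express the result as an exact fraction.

y(3) = 317/14400000 m

Load 1 — applied couple M₀=17 kN·m at a=2 m (b=L-a=2):
  y_1 = (R_Ax³/6 - M_Ax²/2 - M₀(x-a)²/2)/EI  [x>a] with R_A=51/8, M_A=17/4 = ((51/8)·3³/6 - (17/4)·3²/2 - 17·(3-2)²/2)/10000 = 17/160000 m
Load 2 — triangular load w₀=-11 kN/m (0→w₀ over full span):
  y_2 = -w₀x²(L-x)²(x+2L)/(120LEI) = -(-11)·3²·(4-3)²·(3+2·4)/(120·4·10000) = 363/1600000 m
Load 3 — point force P=18 kN at a=8/3 m (b=L-a=4/3):
  y_3 = -Pa²(L-x)²(3bL-(3b+a)(L-x))/(6L³EI)  [x>a] = -18·(8/3)²·(4-3)²·(3·(4/3)·4-(3·(4/3)+(8/3))·(4-3))/(6·4³·10000) = -7/22500 m
Superposition: y = Σ y_i = 317/14400000 m ≈ 0.000022 m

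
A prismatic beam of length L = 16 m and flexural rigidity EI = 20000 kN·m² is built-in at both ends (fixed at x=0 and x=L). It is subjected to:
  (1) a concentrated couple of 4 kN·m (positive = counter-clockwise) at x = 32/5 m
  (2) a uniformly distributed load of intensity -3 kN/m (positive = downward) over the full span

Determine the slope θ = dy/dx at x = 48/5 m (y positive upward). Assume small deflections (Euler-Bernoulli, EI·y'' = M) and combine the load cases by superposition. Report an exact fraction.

Load 1 — applied couple M₀=4 kN·m at a=32/5 m (b=L-a=48/5):
  θ_1 = (R_Ax²/2 - M_Ax - M₀(x-a))/EI  [x>a] with R_A=9/25, M_A=12/25 = ((9/25)·(48/5)²/2 - (12/25)·(48/5) - 4·((48/5)-(32/5)))/20000 = -16/390625 rad
Load 2 — uniform load w=-3 kN/m over full span:
  θ_2 = -wx(L-x)(L-2x)/(12EI) = -(-3)·(48/5)·(16-(48/5))·(16-2·(48/5))/(12·20000) = -192/78125 rad
Superposition: θ = Σ θ_i = -976/390625 rad ≈ -0.002499 rad

θ(48/5) = -976/390625 rad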